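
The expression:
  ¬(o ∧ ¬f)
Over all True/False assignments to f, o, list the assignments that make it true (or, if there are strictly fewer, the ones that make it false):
is false only for:
  f=False, o=True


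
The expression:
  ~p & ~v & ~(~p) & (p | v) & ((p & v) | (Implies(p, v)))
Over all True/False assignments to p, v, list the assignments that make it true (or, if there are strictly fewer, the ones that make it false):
is never true.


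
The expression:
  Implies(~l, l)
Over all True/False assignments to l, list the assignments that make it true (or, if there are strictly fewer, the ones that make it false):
is true only for:
  l=True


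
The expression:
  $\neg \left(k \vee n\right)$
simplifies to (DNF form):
$\neg k \wedge \neg n$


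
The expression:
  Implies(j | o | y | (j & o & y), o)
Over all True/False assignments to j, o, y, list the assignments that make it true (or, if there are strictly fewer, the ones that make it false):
is false only for:
  j=False, o=False, y=True;
  j=True, o=False, y=False;
  j=True, o=False, y=True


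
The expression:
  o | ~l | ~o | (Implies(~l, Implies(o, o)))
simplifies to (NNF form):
True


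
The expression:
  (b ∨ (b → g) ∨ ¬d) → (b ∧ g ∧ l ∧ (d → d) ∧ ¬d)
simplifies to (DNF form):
b ∧ g ∧ l ∧ ¬d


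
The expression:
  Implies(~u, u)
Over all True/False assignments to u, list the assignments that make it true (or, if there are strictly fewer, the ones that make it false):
is true only for:
  u=True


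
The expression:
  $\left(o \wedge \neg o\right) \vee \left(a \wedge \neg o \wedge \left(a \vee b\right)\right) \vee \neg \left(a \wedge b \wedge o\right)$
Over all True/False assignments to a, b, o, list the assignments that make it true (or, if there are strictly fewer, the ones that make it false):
is false only for:
  a=True, b=True, o=True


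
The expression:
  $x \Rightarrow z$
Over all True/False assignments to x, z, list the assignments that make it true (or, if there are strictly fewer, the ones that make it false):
is false only for:
  x=True, z=False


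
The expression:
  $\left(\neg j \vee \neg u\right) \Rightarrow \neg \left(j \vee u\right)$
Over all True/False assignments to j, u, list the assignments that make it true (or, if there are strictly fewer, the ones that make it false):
is true only for:
  j=False, u=False;
  j=True, u=True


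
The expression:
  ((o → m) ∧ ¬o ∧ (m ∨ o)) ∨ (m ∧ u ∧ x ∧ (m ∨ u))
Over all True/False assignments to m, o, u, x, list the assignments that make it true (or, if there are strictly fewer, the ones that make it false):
is true only for:
  m=True, o=False, u=False, x=False;
  m=True, o=False, u=False, x=True;
  m=True, o=False, u=True, x=False;
  m=True, o=False, u=True, x=True;
  m=True, o=True, u=True, x=True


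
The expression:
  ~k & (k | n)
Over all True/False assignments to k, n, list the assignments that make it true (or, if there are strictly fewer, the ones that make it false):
is true only for:
  k=False, n=True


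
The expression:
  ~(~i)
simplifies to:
i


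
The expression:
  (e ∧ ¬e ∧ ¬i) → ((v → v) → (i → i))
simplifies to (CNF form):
True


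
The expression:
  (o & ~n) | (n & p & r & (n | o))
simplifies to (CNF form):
(n | o) & (p | ~n) & (r | ~n)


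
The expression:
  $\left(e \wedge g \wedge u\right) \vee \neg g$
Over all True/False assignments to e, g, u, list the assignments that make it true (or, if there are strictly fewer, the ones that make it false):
is false only for:
  e=False, g=True, u=False;
  e=False, g=True, u=True;
  e=True, g=True, u=False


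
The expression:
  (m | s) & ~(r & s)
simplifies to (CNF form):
(m | s) & (~r | ~s)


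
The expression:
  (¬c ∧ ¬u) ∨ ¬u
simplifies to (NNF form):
¬u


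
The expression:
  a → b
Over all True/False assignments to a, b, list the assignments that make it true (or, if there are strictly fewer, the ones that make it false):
is false only for:
  a=True, b=False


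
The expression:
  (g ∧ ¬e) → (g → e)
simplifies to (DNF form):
e ∨ ¬g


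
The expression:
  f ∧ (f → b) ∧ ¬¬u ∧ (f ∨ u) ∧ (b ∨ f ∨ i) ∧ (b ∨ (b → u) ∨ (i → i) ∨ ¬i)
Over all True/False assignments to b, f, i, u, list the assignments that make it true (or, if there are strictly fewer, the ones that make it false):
is true only for:
  b=True, f=True, i=False, u=True;
  b=True, f=True, i=True, u=True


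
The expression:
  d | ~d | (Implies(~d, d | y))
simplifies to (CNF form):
True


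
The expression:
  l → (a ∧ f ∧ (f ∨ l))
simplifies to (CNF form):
(a ∨ ¬l) ∧ (f ∨ ¬l)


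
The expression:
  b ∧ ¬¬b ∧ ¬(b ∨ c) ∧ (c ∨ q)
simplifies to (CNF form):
False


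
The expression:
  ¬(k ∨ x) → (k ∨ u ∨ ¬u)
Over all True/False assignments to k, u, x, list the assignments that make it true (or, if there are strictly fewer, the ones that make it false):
is always true.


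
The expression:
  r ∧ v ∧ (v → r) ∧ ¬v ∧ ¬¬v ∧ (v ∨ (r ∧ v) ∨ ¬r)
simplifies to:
False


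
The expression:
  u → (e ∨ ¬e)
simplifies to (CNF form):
True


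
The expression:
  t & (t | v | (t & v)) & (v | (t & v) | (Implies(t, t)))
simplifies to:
t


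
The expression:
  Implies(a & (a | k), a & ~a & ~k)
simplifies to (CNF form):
~a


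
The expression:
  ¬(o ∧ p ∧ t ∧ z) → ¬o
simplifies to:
(p ∧ t ∧ z) ∨ ¬o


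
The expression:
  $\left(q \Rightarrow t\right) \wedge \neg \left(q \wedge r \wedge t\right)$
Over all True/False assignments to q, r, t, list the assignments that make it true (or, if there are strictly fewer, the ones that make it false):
is false only for:
  q=True, r=False, t=False;
  q=True, r=True, t=False;
  q=True, r=True, t=True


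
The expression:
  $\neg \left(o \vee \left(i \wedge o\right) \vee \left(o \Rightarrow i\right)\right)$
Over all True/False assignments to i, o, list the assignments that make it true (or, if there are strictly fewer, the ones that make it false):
is never true.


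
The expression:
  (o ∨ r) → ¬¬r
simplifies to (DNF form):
r ∨ ¬o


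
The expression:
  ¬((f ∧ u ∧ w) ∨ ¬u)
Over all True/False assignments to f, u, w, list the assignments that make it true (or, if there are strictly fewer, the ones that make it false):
is true only for:
  f=False, u=True, w=False;
  f=False, u=True, w=True;
  f=True, u=True, w=False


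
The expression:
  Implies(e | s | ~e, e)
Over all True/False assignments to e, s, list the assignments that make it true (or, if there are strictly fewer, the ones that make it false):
is true only for:
  e=True, s=False;
  e=True, s=True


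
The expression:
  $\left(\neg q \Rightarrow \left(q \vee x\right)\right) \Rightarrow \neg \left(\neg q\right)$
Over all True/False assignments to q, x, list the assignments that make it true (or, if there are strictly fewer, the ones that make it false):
is false only for:
  q=False, x=True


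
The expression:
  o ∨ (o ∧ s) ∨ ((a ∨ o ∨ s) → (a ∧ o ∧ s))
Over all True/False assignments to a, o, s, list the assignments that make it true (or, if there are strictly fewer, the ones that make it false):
is false only for:
  a=False, o=False, s=True;
  a=True, o=False, s=False;
  a=True, o=False, s=True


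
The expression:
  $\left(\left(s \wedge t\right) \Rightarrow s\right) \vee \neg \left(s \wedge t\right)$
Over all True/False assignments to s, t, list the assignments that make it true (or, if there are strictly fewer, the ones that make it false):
is always true.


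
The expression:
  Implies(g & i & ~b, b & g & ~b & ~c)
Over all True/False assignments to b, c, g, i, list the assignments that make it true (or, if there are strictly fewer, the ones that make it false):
is false only for:
  b=False, c=False, g=True, i=True;
  b=False, c=True, g=True, i=True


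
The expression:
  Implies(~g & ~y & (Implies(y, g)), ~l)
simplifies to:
g | y | ~l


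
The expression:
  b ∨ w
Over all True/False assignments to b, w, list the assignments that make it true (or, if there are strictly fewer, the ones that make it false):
is false only for:
  b=False, w=False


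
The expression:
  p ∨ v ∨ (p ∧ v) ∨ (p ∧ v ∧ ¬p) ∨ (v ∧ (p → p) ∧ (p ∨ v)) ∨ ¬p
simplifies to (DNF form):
True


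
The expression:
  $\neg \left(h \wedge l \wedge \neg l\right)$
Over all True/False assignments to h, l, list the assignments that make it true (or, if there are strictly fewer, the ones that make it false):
is always true.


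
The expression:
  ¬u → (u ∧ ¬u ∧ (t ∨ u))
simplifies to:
u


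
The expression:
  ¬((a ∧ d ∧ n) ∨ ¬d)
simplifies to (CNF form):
d ∧ (¬a ∨ ¬n)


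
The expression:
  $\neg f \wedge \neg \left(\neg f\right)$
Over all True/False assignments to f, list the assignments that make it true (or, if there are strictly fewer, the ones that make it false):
is never true.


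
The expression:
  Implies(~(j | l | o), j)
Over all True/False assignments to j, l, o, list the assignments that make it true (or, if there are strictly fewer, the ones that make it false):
is false only for:
  j=False, l=False, o=False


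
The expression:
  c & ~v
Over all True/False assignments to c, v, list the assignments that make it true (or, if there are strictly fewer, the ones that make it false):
is true only for:
  c=True, v=False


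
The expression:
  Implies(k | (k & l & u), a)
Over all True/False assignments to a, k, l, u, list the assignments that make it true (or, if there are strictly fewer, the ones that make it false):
is false only for:
  a=False, k=True, l=False, u=False;
  a=False, k=True, l=False, u=True;
  a=False, k=True, l=True, u=False;
  a=False, k=True, l=True, u=True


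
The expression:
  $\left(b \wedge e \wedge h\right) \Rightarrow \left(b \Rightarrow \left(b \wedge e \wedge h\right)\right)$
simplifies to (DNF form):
$\text{True}$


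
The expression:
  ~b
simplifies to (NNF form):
~b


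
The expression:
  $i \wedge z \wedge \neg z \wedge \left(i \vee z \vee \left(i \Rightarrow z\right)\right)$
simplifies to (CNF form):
$\text{False}$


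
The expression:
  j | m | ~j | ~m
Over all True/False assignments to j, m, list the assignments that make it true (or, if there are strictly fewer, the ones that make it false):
is always true.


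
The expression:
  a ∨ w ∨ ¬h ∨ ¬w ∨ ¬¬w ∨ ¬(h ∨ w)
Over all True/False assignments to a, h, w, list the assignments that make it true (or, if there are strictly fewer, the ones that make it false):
is always true.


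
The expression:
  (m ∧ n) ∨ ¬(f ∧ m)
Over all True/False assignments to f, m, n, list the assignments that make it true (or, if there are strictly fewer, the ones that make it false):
is false only for:
  f=True, m=True, n=False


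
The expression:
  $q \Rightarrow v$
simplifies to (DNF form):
$v \vee \neg q$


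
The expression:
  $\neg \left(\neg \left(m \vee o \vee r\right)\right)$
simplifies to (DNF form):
$m \vee o \vee r$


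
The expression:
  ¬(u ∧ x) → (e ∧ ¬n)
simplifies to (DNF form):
(e ∧ ¬n) ∨ (u ∧ x)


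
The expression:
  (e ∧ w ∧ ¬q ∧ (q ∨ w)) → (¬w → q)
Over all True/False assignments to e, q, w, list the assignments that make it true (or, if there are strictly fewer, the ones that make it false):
is always true.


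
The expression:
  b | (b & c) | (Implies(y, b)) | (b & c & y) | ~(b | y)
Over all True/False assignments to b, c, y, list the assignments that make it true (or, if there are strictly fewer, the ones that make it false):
is false only for:
  b=False, c=False, y=True;
  b=False, c=True, y=True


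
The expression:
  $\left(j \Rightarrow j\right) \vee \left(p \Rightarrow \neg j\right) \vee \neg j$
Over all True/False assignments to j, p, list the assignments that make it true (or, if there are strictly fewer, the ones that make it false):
is always true.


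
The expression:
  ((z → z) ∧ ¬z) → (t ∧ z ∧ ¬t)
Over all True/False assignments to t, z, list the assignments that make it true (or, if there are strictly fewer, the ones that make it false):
is true only for:
  t=False, z=True;
  t=True, z=True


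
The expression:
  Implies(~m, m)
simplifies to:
m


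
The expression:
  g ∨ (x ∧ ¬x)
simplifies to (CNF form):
g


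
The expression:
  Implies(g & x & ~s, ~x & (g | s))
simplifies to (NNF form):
s | ~g | ~x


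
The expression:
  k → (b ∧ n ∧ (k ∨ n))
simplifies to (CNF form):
(b ∨ ¬k) ∧ (n ∨ ¬k)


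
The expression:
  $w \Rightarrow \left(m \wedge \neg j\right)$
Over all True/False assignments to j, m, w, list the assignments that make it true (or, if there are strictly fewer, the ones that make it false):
is false only for:
  j=False, m=False, w=True;
  j=True, m=False, w=True;
  j=True, m=True, w=True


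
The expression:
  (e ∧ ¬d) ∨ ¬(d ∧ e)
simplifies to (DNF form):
¬d ∨ ¬e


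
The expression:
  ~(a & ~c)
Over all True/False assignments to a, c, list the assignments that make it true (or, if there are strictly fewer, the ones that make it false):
is false only for:
  a=True, c=False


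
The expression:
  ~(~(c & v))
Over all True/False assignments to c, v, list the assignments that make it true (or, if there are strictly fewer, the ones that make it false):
is true only for:
  c=True, v=True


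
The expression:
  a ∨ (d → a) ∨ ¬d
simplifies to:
a ∨ ¬d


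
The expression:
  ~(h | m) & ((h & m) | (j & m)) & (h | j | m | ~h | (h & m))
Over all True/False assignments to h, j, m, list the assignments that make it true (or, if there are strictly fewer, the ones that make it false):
is never true.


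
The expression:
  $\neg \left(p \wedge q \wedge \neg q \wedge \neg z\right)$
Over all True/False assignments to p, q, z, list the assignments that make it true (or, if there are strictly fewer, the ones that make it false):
is always true.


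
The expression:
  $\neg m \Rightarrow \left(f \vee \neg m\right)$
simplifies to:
$\text{True}$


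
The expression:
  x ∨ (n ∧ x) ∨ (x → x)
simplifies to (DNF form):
True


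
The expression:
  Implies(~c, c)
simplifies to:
c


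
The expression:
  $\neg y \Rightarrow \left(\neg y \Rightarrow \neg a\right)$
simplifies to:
$y \vee \neg a$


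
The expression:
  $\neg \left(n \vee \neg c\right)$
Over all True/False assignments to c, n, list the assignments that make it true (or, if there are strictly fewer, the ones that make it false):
is true only for:
  c=True, n=False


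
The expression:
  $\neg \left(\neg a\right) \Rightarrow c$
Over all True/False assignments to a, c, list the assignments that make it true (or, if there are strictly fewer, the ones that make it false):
is false only for:
  a=True, c=False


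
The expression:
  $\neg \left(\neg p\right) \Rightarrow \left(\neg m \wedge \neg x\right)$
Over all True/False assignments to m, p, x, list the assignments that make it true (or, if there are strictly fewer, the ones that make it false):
is false only for:
  m=False, p=True, x=True;
  m=True, p=True, x=False;
  m=True, p=True, x=True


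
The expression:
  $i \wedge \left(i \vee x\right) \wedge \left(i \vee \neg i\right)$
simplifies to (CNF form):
$i$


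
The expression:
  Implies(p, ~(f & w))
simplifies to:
~f | ~p | ~w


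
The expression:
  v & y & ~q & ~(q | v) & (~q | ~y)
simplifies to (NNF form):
False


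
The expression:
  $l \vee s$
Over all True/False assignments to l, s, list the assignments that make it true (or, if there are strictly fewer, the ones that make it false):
is false only for:
  l=False, s=False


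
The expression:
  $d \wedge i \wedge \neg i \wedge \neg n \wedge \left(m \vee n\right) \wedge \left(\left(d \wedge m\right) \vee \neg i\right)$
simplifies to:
$\text{False}$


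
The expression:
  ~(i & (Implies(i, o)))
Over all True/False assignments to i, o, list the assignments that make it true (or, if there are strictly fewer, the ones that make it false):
is false only for:
  i=True, o=True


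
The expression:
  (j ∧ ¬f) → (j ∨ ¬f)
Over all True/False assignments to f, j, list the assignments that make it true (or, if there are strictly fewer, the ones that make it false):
is always true.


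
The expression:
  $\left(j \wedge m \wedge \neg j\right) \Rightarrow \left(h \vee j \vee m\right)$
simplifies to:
$\text{True}$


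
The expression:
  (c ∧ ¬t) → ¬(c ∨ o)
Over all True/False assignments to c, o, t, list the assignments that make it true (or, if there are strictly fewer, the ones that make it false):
is false only for:
  c=True, o=False, t=False;
  c=True, o=True, t=False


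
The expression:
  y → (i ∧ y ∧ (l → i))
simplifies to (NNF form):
i ∨ ¬y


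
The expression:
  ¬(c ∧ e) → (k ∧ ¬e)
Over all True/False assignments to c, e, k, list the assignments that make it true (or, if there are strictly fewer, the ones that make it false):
is true only for:
  c=False, e=False, k=True;
  c=True, e=False, k=True;
  c=True, e=True, k=False;
  c=True, e=True, k=True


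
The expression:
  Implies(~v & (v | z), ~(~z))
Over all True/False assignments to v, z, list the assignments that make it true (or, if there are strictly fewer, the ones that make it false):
is always true.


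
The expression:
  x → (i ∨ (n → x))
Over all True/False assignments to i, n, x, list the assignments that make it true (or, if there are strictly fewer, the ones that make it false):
is always true.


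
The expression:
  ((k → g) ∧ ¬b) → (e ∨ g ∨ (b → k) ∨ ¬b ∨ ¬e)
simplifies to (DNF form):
True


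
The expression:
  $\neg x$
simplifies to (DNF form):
$\neg x$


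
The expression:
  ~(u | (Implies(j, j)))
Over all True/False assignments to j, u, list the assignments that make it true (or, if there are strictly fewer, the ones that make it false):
is never true.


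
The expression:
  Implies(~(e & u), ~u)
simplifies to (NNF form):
e | ~u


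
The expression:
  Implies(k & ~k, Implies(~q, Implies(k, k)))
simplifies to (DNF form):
True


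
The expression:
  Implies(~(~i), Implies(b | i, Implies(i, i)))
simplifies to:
True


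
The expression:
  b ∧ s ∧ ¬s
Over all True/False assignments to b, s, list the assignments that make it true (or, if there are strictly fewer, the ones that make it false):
is never true.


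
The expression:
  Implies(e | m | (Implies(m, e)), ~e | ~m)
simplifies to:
~e | ~m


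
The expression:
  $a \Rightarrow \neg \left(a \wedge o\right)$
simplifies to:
$\neg a \vee \neg o$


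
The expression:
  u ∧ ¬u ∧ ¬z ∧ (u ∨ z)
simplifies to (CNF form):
False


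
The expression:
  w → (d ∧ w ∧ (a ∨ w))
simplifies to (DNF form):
d ∨ ¬w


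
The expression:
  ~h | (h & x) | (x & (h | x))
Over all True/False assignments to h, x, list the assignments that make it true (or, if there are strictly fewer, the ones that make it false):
is false only for:
  h=True, x=False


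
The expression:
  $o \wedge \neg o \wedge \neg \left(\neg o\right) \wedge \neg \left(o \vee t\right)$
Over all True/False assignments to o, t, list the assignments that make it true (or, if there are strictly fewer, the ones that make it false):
is never true.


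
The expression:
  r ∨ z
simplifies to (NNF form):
r ∨ z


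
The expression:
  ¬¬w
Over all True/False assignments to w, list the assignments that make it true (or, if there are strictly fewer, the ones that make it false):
is true only for:
  w=True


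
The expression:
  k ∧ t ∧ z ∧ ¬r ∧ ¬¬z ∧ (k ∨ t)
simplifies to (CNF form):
k ∧ t ∧ z ∧ ¬r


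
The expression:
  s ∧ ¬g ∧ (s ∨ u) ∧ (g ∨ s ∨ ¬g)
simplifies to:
s ∧ ¬g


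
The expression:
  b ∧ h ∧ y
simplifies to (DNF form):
b ∧ h ∧ y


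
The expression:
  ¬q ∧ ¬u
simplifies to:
¬q ∧ ¬u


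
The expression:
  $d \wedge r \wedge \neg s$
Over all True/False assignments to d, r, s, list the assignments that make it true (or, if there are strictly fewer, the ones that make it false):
is true only for:
  d=True, r=True, s=False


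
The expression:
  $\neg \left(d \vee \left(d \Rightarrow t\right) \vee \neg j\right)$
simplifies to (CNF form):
$\text{False}$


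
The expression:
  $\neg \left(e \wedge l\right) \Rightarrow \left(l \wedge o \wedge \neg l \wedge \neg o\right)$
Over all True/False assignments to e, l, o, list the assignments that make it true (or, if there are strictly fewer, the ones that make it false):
is true only for:
  e=True, l=True, o=False;
  e=True, l=True, o=True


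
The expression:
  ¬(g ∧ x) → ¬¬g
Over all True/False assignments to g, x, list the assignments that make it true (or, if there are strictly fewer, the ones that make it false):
is true only for:
  g=True, x=False;
  g=True, x=True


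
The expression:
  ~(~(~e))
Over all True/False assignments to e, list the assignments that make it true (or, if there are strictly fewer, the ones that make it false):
is true only for:
  e=False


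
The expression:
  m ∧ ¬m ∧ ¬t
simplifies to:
False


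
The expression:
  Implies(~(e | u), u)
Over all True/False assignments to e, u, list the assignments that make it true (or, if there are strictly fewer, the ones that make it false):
is false only for:
  e=False, u=False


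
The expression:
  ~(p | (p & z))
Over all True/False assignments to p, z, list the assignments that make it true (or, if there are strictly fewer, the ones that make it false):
is true only for:
  p=False, z=False;
  p=False, z=True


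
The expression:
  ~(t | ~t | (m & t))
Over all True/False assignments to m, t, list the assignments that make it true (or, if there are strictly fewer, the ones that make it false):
is never true.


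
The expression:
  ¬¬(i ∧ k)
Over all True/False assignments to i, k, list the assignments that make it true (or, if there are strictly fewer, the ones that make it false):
is true only for:
  i=True, k=True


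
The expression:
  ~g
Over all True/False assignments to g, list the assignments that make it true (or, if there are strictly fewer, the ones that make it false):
is true only for:
  g=False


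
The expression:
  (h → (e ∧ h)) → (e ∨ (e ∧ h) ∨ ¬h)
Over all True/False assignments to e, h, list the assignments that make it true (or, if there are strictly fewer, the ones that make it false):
is always true.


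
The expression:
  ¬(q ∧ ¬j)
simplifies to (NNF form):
j ∨ ¬q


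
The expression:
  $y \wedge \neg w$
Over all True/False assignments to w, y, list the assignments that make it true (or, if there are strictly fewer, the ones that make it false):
is true only for:
  w=False, y=True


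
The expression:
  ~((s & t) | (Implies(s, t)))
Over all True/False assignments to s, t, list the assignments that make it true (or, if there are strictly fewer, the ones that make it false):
is true only for:
  s=True, t=False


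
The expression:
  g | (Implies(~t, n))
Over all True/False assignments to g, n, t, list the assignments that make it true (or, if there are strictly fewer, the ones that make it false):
is false only for:
  g=False, n=False, t=False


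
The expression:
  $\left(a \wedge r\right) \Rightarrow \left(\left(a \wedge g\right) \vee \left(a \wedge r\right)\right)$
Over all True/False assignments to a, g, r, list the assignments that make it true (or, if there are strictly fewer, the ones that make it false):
is always true.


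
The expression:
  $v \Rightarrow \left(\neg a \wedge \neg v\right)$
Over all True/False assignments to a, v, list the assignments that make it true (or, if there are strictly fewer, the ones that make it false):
is true only for:
  a=False, v=False;
  a=True, v=False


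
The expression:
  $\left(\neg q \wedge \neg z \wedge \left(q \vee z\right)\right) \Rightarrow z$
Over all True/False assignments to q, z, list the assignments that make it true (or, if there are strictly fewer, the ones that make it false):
is always true.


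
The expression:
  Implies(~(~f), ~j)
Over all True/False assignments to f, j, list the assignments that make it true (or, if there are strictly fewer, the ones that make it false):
is false only for:
  f=True, j=True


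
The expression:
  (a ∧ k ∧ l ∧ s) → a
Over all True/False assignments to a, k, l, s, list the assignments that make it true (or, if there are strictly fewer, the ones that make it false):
is always true.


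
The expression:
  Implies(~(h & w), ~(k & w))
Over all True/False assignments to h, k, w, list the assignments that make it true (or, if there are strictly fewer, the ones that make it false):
is false only for:
  h=False, k=True, w=True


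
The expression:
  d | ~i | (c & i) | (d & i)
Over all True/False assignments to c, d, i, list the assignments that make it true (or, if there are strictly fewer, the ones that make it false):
is false only for:
  c=False, d=False, i=True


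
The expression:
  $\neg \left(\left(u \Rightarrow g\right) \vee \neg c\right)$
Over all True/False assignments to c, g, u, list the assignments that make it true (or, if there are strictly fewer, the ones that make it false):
is true only for:
  c=True, g=False, u=True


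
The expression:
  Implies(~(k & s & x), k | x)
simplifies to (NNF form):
k | x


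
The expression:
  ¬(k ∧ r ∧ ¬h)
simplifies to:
h ∨ ¬k ∨ ¬r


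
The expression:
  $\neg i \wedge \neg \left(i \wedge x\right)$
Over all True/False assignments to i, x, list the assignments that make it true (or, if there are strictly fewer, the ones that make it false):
is true only for:
  i=False, x=False;
  i=False, x=True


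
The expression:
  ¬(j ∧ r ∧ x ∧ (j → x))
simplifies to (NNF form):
¬j ∨ ¬r ∨ ¬x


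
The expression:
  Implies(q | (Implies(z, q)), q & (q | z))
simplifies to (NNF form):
q | z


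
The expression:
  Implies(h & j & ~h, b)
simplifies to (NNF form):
True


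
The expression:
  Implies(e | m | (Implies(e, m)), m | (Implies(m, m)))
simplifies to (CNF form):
True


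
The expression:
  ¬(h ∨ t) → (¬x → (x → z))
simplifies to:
True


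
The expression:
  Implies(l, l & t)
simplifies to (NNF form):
t | ~l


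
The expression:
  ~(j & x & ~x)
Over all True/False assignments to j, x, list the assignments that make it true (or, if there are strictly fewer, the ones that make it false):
is always true.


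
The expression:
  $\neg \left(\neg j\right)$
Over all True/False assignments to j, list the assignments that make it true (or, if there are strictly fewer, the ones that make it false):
is true only for:
  j=True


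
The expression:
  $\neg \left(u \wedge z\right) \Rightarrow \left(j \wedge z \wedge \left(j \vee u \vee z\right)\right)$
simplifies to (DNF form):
$\left(j \wedge z\right) \vee \left(u \wedge z\right)$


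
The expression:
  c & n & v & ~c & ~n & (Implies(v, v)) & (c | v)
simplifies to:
False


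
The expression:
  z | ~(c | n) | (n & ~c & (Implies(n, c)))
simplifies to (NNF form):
z | (~c & ~n)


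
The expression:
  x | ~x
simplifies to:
True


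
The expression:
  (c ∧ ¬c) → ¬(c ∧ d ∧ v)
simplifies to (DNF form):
True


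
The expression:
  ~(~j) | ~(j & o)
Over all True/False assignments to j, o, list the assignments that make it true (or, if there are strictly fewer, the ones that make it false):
is always true.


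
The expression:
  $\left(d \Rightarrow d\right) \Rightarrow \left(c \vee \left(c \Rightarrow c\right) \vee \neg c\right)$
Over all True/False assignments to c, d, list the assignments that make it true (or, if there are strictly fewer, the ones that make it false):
is always true.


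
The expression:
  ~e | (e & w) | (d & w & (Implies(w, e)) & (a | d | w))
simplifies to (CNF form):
w | ~e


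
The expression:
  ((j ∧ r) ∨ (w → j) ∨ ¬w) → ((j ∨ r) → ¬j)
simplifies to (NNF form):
¬j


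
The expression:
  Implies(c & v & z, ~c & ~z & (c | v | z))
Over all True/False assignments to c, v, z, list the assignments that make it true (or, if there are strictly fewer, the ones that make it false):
is false only for:
  c=True, v=True, z=True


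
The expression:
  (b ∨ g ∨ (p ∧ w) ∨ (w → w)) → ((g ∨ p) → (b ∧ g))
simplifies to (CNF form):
(b ∨ ¬g) ∧ (g ∨ ¬p)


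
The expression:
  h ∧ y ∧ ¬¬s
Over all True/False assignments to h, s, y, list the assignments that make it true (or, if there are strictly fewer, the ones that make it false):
is true only for:
  h=True, s=True, y=True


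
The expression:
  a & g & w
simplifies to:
a & g & w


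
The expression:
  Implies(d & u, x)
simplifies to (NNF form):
x | ~d | ~u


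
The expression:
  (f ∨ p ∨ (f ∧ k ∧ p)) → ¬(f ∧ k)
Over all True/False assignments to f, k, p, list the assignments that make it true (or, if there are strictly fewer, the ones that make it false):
is false only for:
  f=True, k=True, p=False;
  f=True, k=True, p=True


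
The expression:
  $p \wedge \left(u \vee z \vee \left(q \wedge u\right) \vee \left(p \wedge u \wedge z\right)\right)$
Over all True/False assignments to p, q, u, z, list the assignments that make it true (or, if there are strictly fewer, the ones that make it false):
is true only for:
  p=True, q=False, u=False, z=True;
  p=True, q=False, u=True, z=False;
  p=True, q=False, u=True, z=True;
  p=True, q=True, u=False, z=True;
  p=True, q=True, u=True, z=False;
  p=True, q=True, u=True, z=True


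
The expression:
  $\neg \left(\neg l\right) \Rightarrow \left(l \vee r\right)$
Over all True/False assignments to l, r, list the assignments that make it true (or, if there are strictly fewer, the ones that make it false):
is always true.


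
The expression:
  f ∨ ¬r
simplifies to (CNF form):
f ∨ ¬r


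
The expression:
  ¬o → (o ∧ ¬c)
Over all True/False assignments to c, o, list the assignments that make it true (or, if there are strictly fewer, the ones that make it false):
is true only for:
  c=False, o=True;
  c=True, o=True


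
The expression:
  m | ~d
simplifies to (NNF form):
m | ~d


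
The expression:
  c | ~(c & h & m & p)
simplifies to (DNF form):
True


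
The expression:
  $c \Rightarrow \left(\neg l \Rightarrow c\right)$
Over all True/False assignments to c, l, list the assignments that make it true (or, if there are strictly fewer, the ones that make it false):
is always true.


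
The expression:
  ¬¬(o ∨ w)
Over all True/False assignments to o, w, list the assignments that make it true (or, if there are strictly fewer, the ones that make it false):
is false only for:
  o=False, w=False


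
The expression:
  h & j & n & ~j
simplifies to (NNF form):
False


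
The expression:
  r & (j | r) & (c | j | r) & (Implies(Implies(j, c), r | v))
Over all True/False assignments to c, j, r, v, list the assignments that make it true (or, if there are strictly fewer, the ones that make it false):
is true only for:
  c=False, j=False, r=True, v=False;
  c=False, j=False, r=True, v=True;
  c=False, j=True, r=True, v=False;
  c=False, j=True, r=True, v=True;
  c=True, j=False, r=True, v=False;
  c=True, j=False, r=True, v=True;
  c=True, j=True, r=True, v=False;
  c=True, j=True, r=True, v=True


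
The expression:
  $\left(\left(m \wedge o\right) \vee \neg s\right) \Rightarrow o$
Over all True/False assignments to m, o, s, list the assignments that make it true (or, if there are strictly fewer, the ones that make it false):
is false only for:
  m=False, o=False, s=False;
  m=True, o=False, s=False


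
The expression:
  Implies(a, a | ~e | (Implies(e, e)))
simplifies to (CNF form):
True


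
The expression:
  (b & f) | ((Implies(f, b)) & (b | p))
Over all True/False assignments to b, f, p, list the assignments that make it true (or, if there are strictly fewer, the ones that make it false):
is false only for:
  b=False, f=False, p=False;
  b=False, f=True, p=False;
  b=False, f=True, p=True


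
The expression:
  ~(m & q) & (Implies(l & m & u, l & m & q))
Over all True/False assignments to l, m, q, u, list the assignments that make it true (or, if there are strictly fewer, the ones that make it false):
is false only for:
  l=False, m=True, q=True, u=False;
  l=False, m=True, q=True, u=True;
  l=True, m=True, q=False, u=True;
  l=True, m=True, q=True, u=False;
  l=True, m=True, q=True, u=True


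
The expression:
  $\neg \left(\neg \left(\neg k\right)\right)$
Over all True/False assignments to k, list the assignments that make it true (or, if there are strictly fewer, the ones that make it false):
is true only for:
  k=False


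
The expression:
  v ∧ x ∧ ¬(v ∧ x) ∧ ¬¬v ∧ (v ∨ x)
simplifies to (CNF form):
False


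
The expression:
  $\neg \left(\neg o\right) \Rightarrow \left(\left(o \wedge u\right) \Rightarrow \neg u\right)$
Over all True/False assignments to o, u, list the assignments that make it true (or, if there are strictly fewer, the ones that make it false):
is false only for:
  o=True, u=True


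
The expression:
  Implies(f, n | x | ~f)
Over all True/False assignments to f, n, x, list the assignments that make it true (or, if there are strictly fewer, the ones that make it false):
is false only for:
  f=True, n=False, x=False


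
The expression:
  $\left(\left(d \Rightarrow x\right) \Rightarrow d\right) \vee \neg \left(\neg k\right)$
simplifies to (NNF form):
$d \vee k$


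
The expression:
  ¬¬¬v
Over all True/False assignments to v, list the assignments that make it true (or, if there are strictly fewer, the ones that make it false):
is true only for:
  v=False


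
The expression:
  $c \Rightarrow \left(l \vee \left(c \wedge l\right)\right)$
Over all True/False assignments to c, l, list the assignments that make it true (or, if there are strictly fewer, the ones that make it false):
is false only for:
  c=True, l=False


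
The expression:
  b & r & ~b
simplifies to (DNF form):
False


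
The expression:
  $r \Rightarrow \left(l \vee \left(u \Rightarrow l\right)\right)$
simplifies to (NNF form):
$l \vee \neg r \vee \neg u$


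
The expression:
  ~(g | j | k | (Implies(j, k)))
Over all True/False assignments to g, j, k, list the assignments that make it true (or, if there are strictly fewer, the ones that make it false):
is never true.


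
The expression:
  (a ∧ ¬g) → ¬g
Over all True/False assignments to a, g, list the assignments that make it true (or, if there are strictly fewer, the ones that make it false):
is always true.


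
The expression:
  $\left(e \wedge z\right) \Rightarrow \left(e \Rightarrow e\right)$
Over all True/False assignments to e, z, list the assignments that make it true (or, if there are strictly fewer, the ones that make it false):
is always true.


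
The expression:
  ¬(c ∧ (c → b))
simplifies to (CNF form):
¬b ∨ ¬c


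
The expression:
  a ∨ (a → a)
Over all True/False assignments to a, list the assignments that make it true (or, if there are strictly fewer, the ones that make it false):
is always true.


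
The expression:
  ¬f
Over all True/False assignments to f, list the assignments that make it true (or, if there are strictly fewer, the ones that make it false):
is true only for:
  f=False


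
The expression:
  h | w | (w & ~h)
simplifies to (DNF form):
h | w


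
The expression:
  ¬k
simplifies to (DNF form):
¬k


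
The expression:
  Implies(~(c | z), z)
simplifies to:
c | z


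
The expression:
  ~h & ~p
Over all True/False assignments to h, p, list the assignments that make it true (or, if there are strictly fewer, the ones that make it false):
is true only for:
  h=False, p=False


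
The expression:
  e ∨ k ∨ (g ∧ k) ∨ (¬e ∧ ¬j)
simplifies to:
e ∨ k ∨ ¬j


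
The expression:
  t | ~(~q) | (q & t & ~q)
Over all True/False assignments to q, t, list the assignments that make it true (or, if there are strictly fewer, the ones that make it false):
is false only for:
  q=False, t=False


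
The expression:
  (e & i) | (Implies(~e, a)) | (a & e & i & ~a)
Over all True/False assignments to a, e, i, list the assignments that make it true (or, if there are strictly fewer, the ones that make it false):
is false only for:
  a=False, e=False, i=False;
  a=False, e=False, i=True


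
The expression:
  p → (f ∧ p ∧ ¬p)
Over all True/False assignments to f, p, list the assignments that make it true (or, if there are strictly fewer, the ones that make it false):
is true only for:
  f=False, p=False;
  f=True, p=False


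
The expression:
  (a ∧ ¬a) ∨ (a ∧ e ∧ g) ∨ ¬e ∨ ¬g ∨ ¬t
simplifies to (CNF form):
a ∨ ¬e ∨ ¬g ∨ ¬t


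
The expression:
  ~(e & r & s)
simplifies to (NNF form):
~e | ~r | ~s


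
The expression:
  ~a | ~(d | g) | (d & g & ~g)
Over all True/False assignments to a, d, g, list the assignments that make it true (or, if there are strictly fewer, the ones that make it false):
is false only for:
  a=True, d=False, g=True;
  a=True, d=True, g=False;
  a=True, d=True, g=True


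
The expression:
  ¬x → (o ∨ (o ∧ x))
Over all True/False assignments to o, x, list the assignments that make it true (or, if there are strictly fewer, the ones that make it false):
is false only for:
  o=False, x=False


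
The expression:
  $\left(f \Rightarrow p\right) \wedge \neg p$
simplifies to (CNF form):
$\neg f \wedge \neg p$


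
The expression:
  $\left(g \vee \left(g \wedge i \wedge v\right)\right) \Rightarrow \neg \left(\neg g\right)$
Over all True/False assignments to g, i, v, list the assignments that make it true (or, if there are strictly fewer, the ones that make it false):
is always true.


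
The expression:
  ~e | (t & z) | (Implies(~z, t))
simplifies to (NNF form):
t | z | ~e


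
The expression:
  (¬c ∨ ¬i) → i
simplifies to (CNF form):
i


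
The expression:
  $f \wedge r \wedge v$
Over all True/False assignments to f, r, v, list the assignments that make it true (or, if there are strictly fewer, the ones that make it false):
is true only for:
  f=True, r=True, v=True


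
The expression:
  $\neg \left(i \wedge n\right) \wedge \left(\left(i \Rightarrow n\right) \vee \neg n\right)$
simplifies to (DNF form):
$\neg i \vee \neg n$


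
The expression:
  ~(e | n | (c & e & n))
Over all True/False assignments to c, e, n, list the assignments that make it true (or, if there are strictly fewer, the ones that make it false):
is true only for:
  c=False, e=False, n=False;
  c=True, e=False, n=False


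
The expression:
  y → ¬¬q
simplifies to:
q ∨ ¬y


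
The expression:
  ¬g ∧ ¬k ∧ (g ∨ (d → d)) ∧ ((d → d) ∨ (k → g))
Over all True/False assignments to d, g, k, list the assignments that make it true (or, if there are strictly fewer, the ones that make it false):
is true only for:
  d=False, g=False, k=False;
  d=True, g=False, k=False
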